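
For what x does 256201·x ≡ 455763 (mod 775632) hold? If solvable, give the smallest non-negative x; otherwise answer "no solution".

First find gcd(256201, 775632):
775632 = 3·256201 + 7029
256201 = 36·7029 + 3157
7029 = 2·3157 + 715
3157 = 4·715 + 297
715 = 2·297 + 121
297 = 2·121 + 55
121 = 2·55 + 11
55 = 5·11 + 0
gcd = 11 and 11 | 455763, so solutions exist. Divide through by 11: 23291x ≡ 41433 (mod 70512).
Now find 23291⁻¹ mod 70512:
70512 = 3·23291 + 639
23291 = 36·639 + 287
639 = 2·287 + 65
287 = 4·65 + 27
65 = 2·27 + 11
27 = 2·11 + 5
11 = 2·5 + 1
5 = 5·1 + 0
Back-substitute:
1 = 11 − 2·5
1 = −2·27 + 5·11
1 = 5·65 − 12·27
1 = −12·287 + 53·65
1 = 53·639 − 118·287
1 = −118·23291 + 4301·639
1 = 4301·70512 − 13021·23291
So 23291·(-13021) ≡ 1 (mod 70512), i.e. 23291⁻¹ ≡ 57491.
Then x ≡ 57491·41433 ≡ 58731 (mod 70512); the smallest non-negative solution is x = 58731.

58731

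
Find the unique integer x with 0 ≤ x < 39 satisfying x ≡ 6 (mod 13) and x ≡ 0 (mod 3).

6

Write x = 6 + 13·k. Then 13·k ≡ 0 − 6 ≡ 0 (mod 3).
Need 13⁻¹ mod 3. Extended Euclid on (3, 1):
3 = 3*1 + 0
13⁻¹ ≡ 1 (mod 3), so k ≡ 1·0 ≡ 0 (mod 3).
x = 6 + 13·0 = 6.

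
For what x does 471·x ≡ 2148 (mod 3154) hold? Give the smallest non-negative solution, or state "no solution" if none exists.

1230

First find gcd(471, 3154):
3154 = 6×471 + 328
471 = 1×328 + 143
328 = 2×143 + 42
143 = 3×42 + 17
42 = 2×17 + 8
17 = 2×8 + 1
8 = 8×1 + 0
gcd = 1, so a unique solution mod 3154 exists.
Back-substitute for the Bézout coefficients:
1 = 17 − 2·8
1 = −2·42 + 5·17
1 = 5·143 − 17·42
1 = −17·328 + 39·143
1 = 39·471 − 56·328
1 = −56·3154 + 375·471
So 471·(375) ≡ 1 (mod 3154), giving 471⁻¹ ≡ 375.
x ≡ 471⁻¹·2148 ≡ 375·2148 ≡ 1230 (mod 3154).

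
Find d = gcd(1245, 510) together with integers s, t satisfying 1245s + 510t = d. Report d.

15

Apply Euclid's algorithm to 1245 and 510:
1245 = 2×510 + 225
510 = 2×225 + 60
225 = 3×60 + 45
60 = 1×45 + 15
45 = 3×15 + 0
gcd(1245, 510) = 15.
Express as a combination:
15 = 60 − 45
15 = −225 + 4·60
15 = 4·510 − 9·225
15 = −9·1245 + 22·510
So 15 = (-9)·1245 + (22)·510.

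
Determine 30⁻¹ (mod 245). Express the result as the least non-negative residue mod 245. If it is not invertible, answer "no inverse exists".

no inverse exists

Euclidean algorithm on 245, 30:
245 = 8×30 + 5
30 = 6×5 + 0
The gcd is 5, not 1, hence no inverse exists.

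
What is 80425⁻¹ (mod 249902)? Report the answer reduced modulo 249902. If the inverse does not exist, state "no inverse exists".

Apply the Euclidean algorithm to 249902 and 80425:
249902 = 3*80425 + 8627
80425 = 9*8627 + 2782
8627 = 3*2782 + 281
2782 = 9*281 + 253
281 = 1*253 + 28
253 = 9*28 + 1
28 = 28*1 + 0
The gcd is 1. Working backward:
1 = 253 − 9·28
1 = −9·281 + 10·253
1 = 10·2782 − 99·281
1 = −99·8627 + 307·2782
1 = 307·80425 − 2862·8627
1 = −2862·249902 + 8893·80425
So 80425·8893 ≡ 1 (mod 249902).

8893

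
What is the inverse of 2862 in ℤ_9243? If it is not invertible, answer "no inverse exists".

no inverse exists

Euclidean algorithm on 9243, 2862:
9243 = 3*2862 + 657
2862 = 4*657 + 234
657 = 2*234 + 189
234 = 1*189 + 45
189 = 4*45 + 9
45 = 5*9 + 0
gcd(2862, 9243) = 9 ≠ 1, so 2862 has no multiplicative inverse modulo 9243.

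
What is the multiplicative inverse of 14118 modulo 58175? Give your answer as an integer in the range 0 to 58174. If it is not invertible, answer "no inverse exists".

Euclidean algorithm on 58175, 14118:
58175 = 4·14118 + 1703
14118 = 8·1703 + 494
1703 = 3·494 + 221
494 = 2·221 + 52
221 = 4·52 + 13
52 = 4·13 + 0
gcd(14118, 58175) = 13 ≠ 1, so 14118 has no multiplicative inverse modulo 58175.

no inverse exists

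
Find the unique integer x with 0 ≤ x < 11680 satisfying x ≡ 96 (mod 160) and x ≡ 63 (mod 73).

8896

Write x = 96 + 160·k. Then 160·k ≡ 63 − 96 ≡ 40 (mod 73).
Need 160⁻¹ mod 73. Extended Euclid on (73, 14):
73 = 5·14 + 3
14 = 4·3 + 2
3 = 1·2 + 1
2 = 2·1 + 0
Back-substitute:
1 = 3 − 2
1 = −14 + 5·3
1 = 5·73 − 26·14
160⁻¹ ≡ 47 (mod 73), so k ≡ 47·40 ≡ 55 (mod 73).
x = 96 + 160·55 = 8896.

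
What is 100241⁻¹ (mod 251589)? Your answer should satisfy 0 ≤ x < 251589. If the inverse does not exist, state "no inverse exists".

Extended Euclidean algorithm:
251589 = 2×100241 + 51107
100241 = 1×51107 + 49134
51107 = 1×49134 + 1973
49134 = 24×1973 + 1782
1973 = 1×1782 + 191
1782 = 9×191 + 63
191 = 3×63 + 2
63 = 31×2 + 1
2 = 2×1 + 0
gcd = 1, so the inverse exists. Back-substitute:
1 = 63 − 31·2
1 = −31·191 + 94·63
1 = 94·1782 − 877·191
1 = −877·1973 + 971·1782
1 = 971·49134 − 24181·1973
1 = −24181·51107 + 25152·49134
1 = 25152·100241 − 49333·51107
1 = −49333·251589 + 123818·100241
So 100241·123818 ≡ 1 (mod 251589).

123818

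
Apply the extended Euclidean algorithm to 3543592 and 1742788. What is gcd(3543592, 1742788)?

Apply Euclid's algorithm to 3543592 and 1742788:
3543592 = 2·1742788 + 58016
1742788 = 30·58016 + 2308
58016 = 25·2308 + 316
2308 = 7·316 + 96
316 = 3·96 + 28
96 = 3·28 + 12
28 = 2·12 + 4
12 = 3·4 + 0
gcd(3543592, 1742788) = 4.
Working backward:
4 = 28 − 2·12
4 = −2·96 + 7·28
4 = 7·316 − 23·96
4 = −23·2308 + 168·316
4 = 168·58016 − 4223·2308
4 = −4223·1742788 + 126858·58016
4 = 126858·3543592 − 257939·1742788
So 4 = (126858)·3543592 + (-257939)·1742788.

4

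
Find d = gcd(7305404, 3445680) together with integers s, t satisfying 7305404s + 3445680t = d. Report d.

4

Repeated division:
7305404 = 2·3445680 + 414044
3445680 = 8·414044 + 133328
414044 = 3·133328 + 14060
133328 = 9·14060 + 6788
14060 = 2·6788 + 484
6788 = 14·484 + 12
484 = 40·12 + 4
12 = 3·4 + 0
gcd(7305404, 3445680) = 4.
Working backward:
4 = 484 − 40·12
4 = −40·6788 + 561·484
4 = 561·14060 − 1162·6788
4 = −1162·133328 + 11019·14060
4 = 11019·414044 − 34219·133328
4 = −34219·3445680 + 284771·414044
4 = 284771·7305404 − 603761·3445680
So 4 = (284771)·7305404 + (-603761)·3445680.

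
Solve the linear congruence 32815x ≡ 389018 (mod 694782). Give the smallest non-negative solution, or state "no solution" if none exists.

441272

First find gcd(32815, 694782):
694782 = 21·32815 + 5667
32815 = 5·5667 + 4480
5667 = 1·4480 + 1187
4480 = 3·1187 + 919
1187 = 1·919 + 268
919 = 3·268 + 115
268 = 2·115 + 38
115 = 3·38 + 1
38 = 38·1 + 0
gcd = 1, so a unique solution mod 694782 exists.
Back-substitute for the Bézout coefficients:
1 = 115 − 3·38
1 = −3·268 + 7·115
1 = 7·919 − 24·268
1 = −24·1187 + 31·919
1 = 31·4480 − 117·1187
1 = −117·5667 + 148·4480
1 = 148·32815 − 857·5667
1 = −857·694782 + 18145·32815
So 32815·(18145) ≡ 1 (mod 694782), giving 32815⁻¹ ≡ 18145.
x ≡ 32815⁻¹·389018 ≡ 18145·389018 ≡ 441272 (mod 694782).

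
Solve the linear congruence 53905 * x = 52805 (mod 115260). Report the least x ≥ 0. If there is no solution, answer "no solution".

First find gcd(53905, 115260):
115260 = 2×53905 + 7450
53905 = 7×7450 + 1755
7450 = 4×1755 + 430
1755 = 4×430 + 35
430 = 12×35 + 10
35 = 3×10 + 5
10 = 2×5 + 0
gcd = 5 and 5 | 52805, so solutions exist. Divide through by 5: 10781x ≡ 10561 (mod 23052).
Now find 10781⁻¹ mod 23052:
23052 = 2*10781 + 1490
10781 = 7*1490 + 351
1490 = 4*351 + 86
351 = 4*86 + 7
86 = 12*7 + 2
7 = 3*2 + 1
2 = 2*1 + 0
Back-substitute:
1 = 7 − 3·2
1 = −3·86 + 37·7
1 = 37·351 − 151·86
1 = −151·1490 + 641·351
1 = 641·10781 − 4638·1490
1 = −4638·23052 + 9917·10781
So 10781⁻¹ ≡ 9917 (mod 23052).
Then x ≡ 9917·10561 ≡ 8201 (mod 23052); the smallest non-negative solution is x = 8201.

8201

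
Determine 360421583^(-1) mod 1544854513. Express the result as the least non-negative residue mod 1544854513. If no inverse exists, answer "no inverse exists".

374945092

Run Euclid on (1544854513, 360421583):
1544854513 = 4×360421583 + 103168181
360421583 = 3×103168181 + 50917040
103168181 = 2×50917040 + 1334101
50917040 = 38×1334101 + 221202
1334101 = 6×221202 + 6889
221202 = 32×6889 + 754
6889 = 9×754 + 103
754 = 7×103 + 33
103 = 3×33 + 4
33 = 8×4 + 1
4 = 4×1 + 0
The gcd is 1. Working backward:
1 = 33 − 8·4
1 = −8·103 + 25·33
1 = 25·754 − 183·103
1 = −183·6889 + 1672·754
1 = 1672·221202 − 53687·6889
1 = −53687·1334101 + 323794·221202
1 = 323794·50917040 − 12357859·1334101
1 = −12357859·103168181 + 25039512·50917040
1 = 25039512·360421583 − 87476395·103168181
1 = −87476395·1544854513 + 374945092·360421583
So 360421583·374945092 ≡ 1 (mod 1544854513).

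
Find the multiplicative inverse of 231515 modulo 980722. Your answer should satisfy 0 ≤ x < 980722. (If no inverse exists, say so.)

Run Euclid on (980722, 231515):
980722 = 4·231515 + 54662
231515 = 4·54662 + 12867
54662 = 4·12867 + 3194
12867 = 4·3194 + 91
3194 = 35·91 + 9
91 = 10·9 + 1
9 = 9·1 + 0
gcd = 1, so the inverse exists. Back-substitute:
1 = 91 − 10·9
1 = −10·3194 + 351·91
1 = 351·12867 − 1414·3194
1 = −1414·54662 + 6007·12867
1 = 6007·231515 − 25442·54662
1 = −25442·980722 + 107775·231515
So 231515·107775 ≡ 1 (mod 980722).

107775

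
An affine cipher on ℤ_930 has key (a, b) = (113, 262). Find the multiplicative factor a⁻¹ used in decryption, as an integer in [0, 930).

gcd(930, 113) by repeated division:
930 = 8·113 + 26
113 = 4·26 + 9
26 = 2·9 + 8
9 = 1·8 + 1
8 = 8·1 + 0
Since gcd(113, 930) = 1, back-substitute to write 1 as a combination:
1 = 9 − 8
1 = −26 + 3·9
1 = 3·113 − 13·26
1 = −13·930 + 107·113
So 113·107 ≡ 1 (mod 930).

107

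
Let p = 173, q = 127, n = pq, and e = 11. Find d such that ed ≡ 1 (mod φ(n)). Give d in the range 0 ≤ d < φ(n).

φ(n) = (p−1)(q−1) = 172·126 = 21672.
Need d with 11·d ≡ 1 (mod 21672). Apply the extended Euclidean algorithm:
21672 = 1970*11 + 2
11 = 5*2 + 1
2 = 2*1 + 0
Back-substitute:
1 = 11 − 5·2
1 = −5·21672 + 9851·11
So 11·9851 ≡ 1 (mod 21672), hence d = 9851.

9851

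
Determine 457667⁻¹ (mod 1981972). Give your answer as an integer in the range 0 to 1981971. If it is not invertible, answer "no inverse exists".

1700115

Apply the Euclidean algorithm to 1981972 and 457667:
1981972 = 4*457667 + 151304
457667 = 3*151304 + 3755
151304 = 40*3755 + 1104
3755 = 3*1104 + 443
1104 = 2*443 + 218
443 = 2*218 + 7
218 = 31*7 + 1
7 = 7*1 + 0
The gcd is 1. Working backward:
1 = 218 − 31·7
1 = −31·443 + 63·218
1 = 63·1104 − 157·443
1 = −157·3755 + 534·1104
1 = 534·151304 − 21517·3755
1 = −21517·457667 + 65085·151304
1 = 65085·1981972 − 281857·457667
So 457667·(-281857) ≡ 1 (mod 1981972), and -281857 ≡ 1700115 (mod 1981972).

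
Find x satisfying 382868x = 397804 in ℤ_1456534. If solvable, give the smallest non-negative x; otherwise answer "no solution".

First find gcd(382868, 1456534):
1456534 = 3*382868 + 307930
382868 = 1*307930 + 74938
307930 = 4*74938 + 8178
74938 = 9*8178 + 1336
8178 = 6*1336 + 162
1336 = 8*162 + 40
162 = 4*40 + 2
40 = 20*2 + 0
gcd = 2 and 2 | 397804, so solutions exist. Divide through by 2: 191434x ≡ 198902 (mod 728267).
Now find 191434⁻¹ mod 728267:
728267 = 3*191434 + 153965
191434 = 1*153965 + 37469
153965 = 4*37469 + 4089
37469 = 9*4089 + 668
4089 = 6*668 + 81
668 = 8*81 + 20
81 = 4*20 + 1
20 = 20*1 + 0
Back-substitute:
1 = 81 − 4·20
1 = −4·668 + 33·81
1 = 33·4089 − 202·668
1 = −202·37469 + 1851·4089
1 = 1851·153965 − 7606·37469
1 = −7606·191434 + 9457·153965
1 = 9457·728267 − 35977·191434
So 191434·(-35977) ≡ 1 (mod 728267), i.e. 191434⁻¹ ≡ 692290.
Then x ≡ 692290·198902 ≡ 54288 (mod 728267); the smallest non-negative solution is x = 54288.

54288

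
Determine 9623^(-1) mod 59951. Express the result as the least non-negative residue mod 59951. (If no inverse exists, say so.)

gcd(59951, 9623) by repeated division:
59951 = 6×9623 + 2213
9623 = 4×2213 + 771
2213 = 2×771 + 671
771 = 1×671 + 100
671 = 6×100 + 71
100 = 1×71 + 29
71 = 2×29 + 13
29 = 2×13 + 3
13 = 4×3 + 1
3 = 3×1 + 0
gcd = 1, so the inverse exists. Back-substitute:
1 = 13 − 4·3
1 = −4·29 + 9·13
1 = 9·71 − 22·29
1 = −22·100 + 31·71
1 = 31·671 − 208·100
1 = −208·771 + 239·671
1 = 239·2213 − 686·771
1 = −686·9623 + 2983·2213
1 = 2983·59951 − 18584·9623
So 9623·(-18584) ≡ 1 (mod 59951), and -18584 ≡ 41367 (mod 59951).

41367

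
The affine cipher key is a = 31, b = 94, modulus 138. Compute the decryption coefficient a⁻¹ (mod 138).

gcd(138, 31) by repeated division:
138 = 4·31 + 14
31 = 2·14 + 3
14 = 4·3 + 2
3 = 1·2 + 1
2 = 2·1 + 0
Since gcd(31, 138) = 1, back-substitute to write 1 as a combination:
1 = 3 − 2
1 = −14 + 5·3
1 = 5·31 − 11·14
1 = −11·138 + 49·31
So 31·49 ≡ 1 (mod 138).

49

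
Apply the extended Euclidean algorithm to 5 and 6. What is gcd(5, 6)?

Apply Euclid's algorithm to 6 and 5:
6 = 1*5 + 1
5 = 5*1 + 0
gcd(5, 6) = 1.
Back-substituting:
1 = 6 − 5
So 1 = (1)·6 + (-1)·5.

1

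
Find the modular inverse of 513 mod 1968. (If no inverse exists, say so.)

no inverse exists

Euclidean algorithm on 1968, 513:
1968 = 3×513 + 429
513 = 1×429 + 84
429 = 5×84 + 9
84 = 9×9 + 3
9 = 3×3 + 0
gcd(513, 1968) = 3 ≠ 1, so 513 has no multiplicative inverse modulo 1968.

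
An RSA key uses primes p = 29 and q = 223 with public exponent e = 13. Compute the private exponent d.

2869

φ(n) = (p−1)(q−1) = 28·222 = 6216.
Need d with 13·d ≡ 1 (mod 6216). Apply the extended Euclidean algorithm:
6216 = 478·13 + 2
13 = 6·2 + 1
2 = 2·1 + 0
Back-substitute:
1 = 13 − 6·2
1 = −6·6216 + 2869·13
So 13·2869 ≡ 1 (mod 6216), hence d = 2869.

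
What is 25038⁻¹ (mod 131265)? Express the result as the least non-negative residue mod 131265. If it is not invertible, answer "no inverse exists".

Euclidean algorithm on 131265, 25038:
131265 = 5*25038 + 6075
25038 = 4*6075 + 738
6075 = 8*738 + 171
738 = 4*171 + 54
171 = 3*54 + 9
54 = 6*9 + 0
The gcd is 9, not 1, hence no inverse exists.

no inverse exists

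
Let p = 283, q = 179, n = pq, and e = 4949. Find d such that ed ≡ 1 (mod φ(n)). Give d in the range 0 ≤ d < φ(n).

φ(n) = (p−1)(q−1) = 282·178 = 50196.
Need d with 4949·d ≡ 1 (mod 50196). Apply the extended Euclidean algorithm:
50196 = 10·4949 + 706
4949 = 7·706 + 7
706 = 100·7 + 6
7 = 1·6 + 1
6 = 6·1 + 0
Back-substitute:
1 = 7 − 6
1 = −706 + 101·7
1 = 101·4949 − 708·706
1 = −708·50196 + 7181·4949
So 4949·7181 ≡ 1 (mod 50196), hence d = 7181.

7181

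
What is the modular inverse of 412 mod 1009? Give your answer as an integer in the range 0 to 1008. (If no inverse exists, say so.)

889

Run Euclid on (1009, 412):
1009 = 2×412 + 185
412 = 2×185 + 42
185 = 4×42 + 17
42 = 2×17 + 8
17 = 2×8 + 1
8 = 8×1 + 0
gcd = 1, so the inverse exists. Back-substitute:
1 = 17 − 2·8
1 = −2·42 + 5·17
1 = 5·185 − 22·42
1 = −22·412 + 49·185
1 = 49·1009 − 120·412
Hence 412⁻¹ ≡ -120 ≡ 889 (mod 1009).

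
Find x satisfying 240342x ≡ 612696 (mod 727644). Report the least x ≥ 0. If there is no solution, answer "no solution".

65252

First find gcd(240342, 727644):
727644 = 3*240342 + 6618
240342 = 36*6618 + 2094
6618 = 3*2094 + 336
2094 = 6*336 + 78
336 = 4*78 + 24
78 = 3*24 + 6
24 = 4*6 + 0
gcd = 6 and 6 | 612696, so solutions exist. Divide through by 6: 40057x ≡ 102116 (mod 121274).
Now find 40057⁻¹ mod 121274:
121274 = 3*40057 + 1103
40057 = 36*1103 + 349
1103 = 3*349 + 56
349 = 6*56 + 13
56 = 4*13 + 4
13 = 3*4 + 1
4 = 4*1 + 0
Back-substitute:
1 = 13 − 3·4
1 = −3·56 + 13·13
1 = 13·349 − 81·56
1 = −81·1103 + 256·349
1 = 256·40057 − 9297·1103
1 = −9297·121274 + 28147·40057
So 40057⁻¹ ≡ 28147 (mod 121274).
Then x ≡ 28147·102116 ≡ 65252 (mod 121274); the smallest non-negative solution is x = 65252.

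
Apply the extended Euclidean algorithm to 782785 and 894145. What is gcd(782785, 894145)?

5

Repeated division:
894145 = 1*782785 + 111360
782785 = 7*111360 + 3265
111360 = 34*3265 + 350
3265 = 9*350 + 115
350 = 3*115 + 5
115 = 23*5 + 0
gcd(782785, 894145) = 5.
Working backward:
5 = 350 − 3·115
5 = −3·3265 + 28·350
5 = 28·111360 − 955·3265
5 = −955·782785 + 6713·111360
5 = 6713·894145 − 7668·782785
So 5 = (6713)·894145 + (-7668)·782785.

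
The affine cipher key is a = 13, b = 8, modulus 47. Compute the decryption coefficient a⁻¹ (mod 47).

gcd(47, 13) by repeated division:
47 = 3·13 + 8
13 = 1·8 + 5
8 = 1·5 + 3
5 = 1·3 + 2
3 = 1·2 + 1
2 = 2·1 + 0
gcd = 1, so the inverse exists. Back-substitute:
1 = 3 − 2
1 = −5 + 2·3
1 = 2·8 − 3·5
1 = −3·13 + 5·8
1 = 5·47 − 18·13
So 13·(-18) ≡ 1 (mod 47), and -18 ≡ 29 (mod 47).

29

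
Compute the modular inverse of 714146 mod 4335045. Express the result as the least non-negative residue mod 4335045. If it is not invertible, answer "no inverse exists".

2594771

Extended Euclidean algorithm:
4335045 = 6·714146 + 50169
714146 = 14·50169 + 11780
50169 = 4·11780 + 3049
11780 = 3·3049 + 2633
3049 = 1·2633 + 416
2633 = 6·416 + 137
416 = 3·137 + 5
137 = 27·5 + 2
5 = 2·2 + 1
2 = 2·1 + 0
The gcd is 1. Working backward:
1 = 5 − 2·2
1 = −2·137 + 55·5
1 = 55·416 − 167·137
1 = −167·2633 + 1057·416
1 = 1057·3049 − 1224·2633
1 = −1224·11780 + 4729·3049
1 = 4729·50169 − 20140·11780
1 = −20140·714146 + 286689·50169
1 = 286689·4335045 − 1740274·714146
Thus 714146·(-1740274) ≡ 1 (mod 4335045); reducing, -1740274 mod 4335045 = 2594771.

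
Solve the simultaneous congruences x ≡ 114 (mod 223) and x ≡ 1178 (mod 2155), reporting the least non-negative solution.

Write x = 114 + 223·k. Then 223·k ≡ 1178 − 114 ≡ 1064 (mod 2155).
Need 223⁻¹ mod 2155. Extended Euclid on (2155, 223):
2155 = 9*223 + 148
223 = 1*148 + 75
148 = 1*75 + 73
75 = 1*73 + 2
73 = 36*2 + 1
2 = 2*1 + 0
Back-substitute:
1 = 73 − 36·2
1 = −36·75 + 37·73
1 = 37·148 − 73·75
1 = −73·223 + 110·148
1 = 110·2155 − 1063·223
223⁻¹ ≡ 1092 (mod 2155), so k ≡ 1092·1064 ≡ 343 (mod 2155).
x = 114 + 223·343 = 76603.

76603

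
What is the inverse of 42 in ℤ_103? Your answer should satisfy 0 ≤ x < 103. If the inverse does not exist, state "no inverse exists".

Apply the Euclidean algorithm to 103 and 42:
103 = 2·42 + 19
42 = 2·19 + 4
19 = 4·4 + 3
4 = 1·3 + 1
3 = 3·1 + 0
Since gcd(42, 103) = 1, back-substitute to write 1 as a combination:
1 = 4 − 3
1 = −19 + 5·4
1 = 5·42 − 11·19
1 = −11·103 + 27·42
So 42·27 ≡ 1 (mod 103).

27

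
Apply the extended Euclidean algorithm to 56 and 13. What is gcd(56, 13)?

1

Euclidean algorithm:
56 = 4·13 + 4
13 = 3·4 + 1
4 = 4·1 + 0
gcd(56, 13) = 1.
Express as a combination:
1 = 13 − 3·4
1 = −3·56 + 13·13
So 1 = (-3)·56 + (13)·13.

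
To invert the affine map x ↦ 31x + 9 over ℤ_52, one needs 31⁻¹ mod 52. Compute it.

Apply the Euclidean algorithm to 52 and 31:
52 = 1×31 + 21
31 = 1×21 + 10
21 = 2×10 + 1
10 = 10×1 + 0
The gcd is 1. Working backward:
1 = 21 − 2·10
1 = −2·31 + 3·21
1 = 3·52 − 5·31
So 31·(-5) ≡ 1 (mod 52), and -5 ≡ 47 (mod 52).

47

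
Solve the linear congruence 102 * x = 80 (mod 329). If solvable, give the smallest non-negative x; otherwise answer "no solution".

First find gcd(102, 329):
329 = 3×102 + 23
102 = 4×23 + 10
23 = 2×10 + 3
10 = 3×3 + 1
3 = 3×1 + 0
gcd = 1, so a unique solution mod 329 exists.
Back-substitute for the Bézout coefficients:
1 = 10 − 3·3
1 = −3·23 + 7·10
1 = 7·102 − 31·23
1 = −31·329 + 100·102
So 102·(100) ≡ 1 (mod 329), giving 102⁻¹ ≡ 100.
x ≡ 102⁻¹·80 ≡ 100·80 ≡ 104 (mod 329).

104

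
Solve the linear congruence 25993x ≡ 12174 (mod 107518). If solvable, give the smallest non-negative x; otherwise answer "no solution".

93496

First find gcd(25993, 107518):
107518 = 4·25993 + 3546
25993 = 7·3546 + 1171
3546 = 3·1171 + 33
1171 = 35·33 + 16
33 = 2·16 + 1
16 = 16·1 + 0
gcd = 1, so a unique solution mod 107518 exists.
Back-substitute for the Bézout coefficients:
1 = 33 − 2·16
1 = −2·1171 + 71·33
1 = 71·3546 − 215·1171
1 = −215·25993 + 1576·3546
1 = 1576·107518 − 6519·25993
So 25993·(-6519) ≡ 1 (mod 107518), giving 25993⁻¹ ≡ 100999.
x ≡ 25993⁻¹·12174 ≡ 100999·12174 ≡ 93496 (mod 107518).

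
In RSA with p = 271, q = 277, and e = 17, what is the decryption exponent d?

φ(n) = (p−1)(q−1) = 270·276 = 74520.
Need d with 17·d ≡ 1 (mod 74520). Apply the extended Euclidean algorithm:
74520 = 4383·17 + 9
17 = 1·9 + 8
9 = 1·8 + 1
8 = 8·1 + 0
Back-substitute:
1 = 9 − 8
1 = −17 + 2·9
1 = 2·74520 − 8767·17
So 17·(-8767) ≡ 1 (mod 74520), hence d ≡ -8767 ≡ 65753 (mod 74520).

65753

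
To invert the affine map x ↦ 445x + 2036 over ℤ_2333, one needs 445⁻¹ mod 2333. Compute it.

540

Apply the Euclidean algorithm to 2333 and 445:
2333 = 5×445 + 108
445 = 4×108 + 13
108 = 8×13 + 4
13 = 3×4 + 1
4 = 4×1 + 0
The gcd is 1. Working backward:
1 = 13 − 3·4
1 = −3·108 + 25·13
1 = 25·445 − 103·108
1 = −103·2333 + 540·445
So 445·540 ≡ 1 (mod 2333).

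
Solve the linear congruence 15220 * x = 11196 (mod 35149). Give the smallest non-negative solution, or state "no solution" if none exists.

First find gcd(15220, 35149):
35149 = 2×15220 + 4709
15220 = 3×4709 + 1093
4709 = 4×1093 + 337
1093 = 3×337 + 82
337 = 4×82 + 9
82 = 9×9 + 1
9 = 9×1 + 0
gcd = 1, so a unique solution mod 35149 exists.
Back-substitute for the Bézout coefficients:
1 = 82 − 9·9
1 = −9·337 + 37·82
1 = 37·1093 − 120·337
1 = −120·4709 + 517·1093
1 = 517·15220 − 1671·4709
1 = −1671·35149 + 3859·15220
So 15220·(3859) ≡ 1 (mod 35149), giving 15220⁻¹ ≡ 3859.
x ≡ 15220⁻¹·11196 ≡ 3859·11196 ≡ 7243 (mod 35149).

7243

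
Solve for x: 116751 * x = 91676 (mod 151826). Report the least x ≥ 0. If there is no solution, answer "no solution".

First find gcd(116751, 151826):
151826 = 1*116751 + 35075
116751 = 3*35075 + 11526
35075 = 3*11526 + 497
11526 = 23*497 + 95
497 = 5*95 + 22
95 = 4*22 + 7
22 = 3*7 + 1
7 = 7*1 + 0
gcd = 1, so a unique solution mod 151826 exists.
Back-substitute for the Bézout coefficients:
1 = 22 − 3·7
1 = −3·95 + 13·22
1 = 13·497 − 68·95
1 = −68·11526 + 1577·497
1 = 1577·35075 − 4799·11526
1 = −4799·116751 + 15974·35075
1 = 15974·151826 − 20773·116751
So 116751·(-20773) ≡ 1 (mod 151826), giving 116751⁻¹ ≡ 131053.
x ≡ 116751⁻¹·91676 ≡ 131053·91676 ≡ 119796 (mod 151826).

119796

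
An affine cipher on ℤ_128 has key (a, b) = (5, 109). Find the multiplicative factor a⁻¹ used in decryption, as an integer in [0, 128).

Apply the Euclidean algorithm to 128 and 5:
128 = 25*5 + 3
5 = 1*3 + 2
3 = 1*2 + 1
2 = 2*1 + 0
Since gcd(5, 128) = 1, back-substitute to write 1 as a combination:
1 = 3 − 2
1 = −5 + 2·3
1 = 2·128 − 51·5
So 5·(-51) ≡ 1 (mod 128), and -51 ≡ 77 (mod 128).

77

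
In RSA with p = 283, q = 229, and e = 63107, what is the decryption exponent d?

φ(n) = (p−1)(q−1) = 282·228 = 64296.
Need d with 63107·d ≡ 1 (mod 64296). Apply the extended Euclidean algorithm:
64296 = 1*63107 + 1189
63107 = 53*1189 + 90
1189 = 13*90 + 19
90 = 4*19 + 14
19 = 1*14 + 5
14 = 2*5 + 4
5 = 1*4 + 1
4 = 4*1 + 0
Back-substitute:
1 = 5 − 4
1 = −14 + 3·5
1 = 3·19 − 4·14
1 = −4·90 + 19·19
1 = 19·1189 − 251·90
1 = −251·63107 + 13322·1189
1 = 13322·64296 − 13573·63107
So 63107·(-13573) ≡ 1 (mod 64296), hence d ≡ -13573 ≡ 50723 (mod 64296).

50723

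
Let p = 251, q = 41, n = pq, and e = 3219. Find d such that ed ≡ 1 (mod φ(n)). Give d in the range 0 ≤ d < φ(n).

φ(n) = (p−1)(q−1) = 250·40 = 10000.
Need d with 3219·d ≡ 1 (mod 10000). Apply the extended Euclidean algorithm:
10000 = 3*3219 + 343
3219 = 9*343 + 132
343 = 2*132 + 79
132 = 1*79 + 53
79 = 1*53 + 26
53 = 2*26 + 1
26 = 26*1 + 0
Back-substitute:
1 = 53 − 2·26
1 = −2·79 + 3·53
1 = 3·132 − 5·79
1 = −5·343 + 13·132
1 = 13·3219 − 122·343
1 = −122·10000 + 379·3219
So 3219·379 ≡ 1 (mod 10000), hence d = 379.

379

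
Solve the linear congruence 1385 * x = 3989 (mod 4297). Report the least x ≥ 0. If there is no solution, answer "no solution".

2851

First find gcd(1385, 4297):
4297 = 3·1385 + 142
1385 = 9·142 + 107
142 = 1·107 + 35
107 = 3·35 + 2
35 = 17·2 + 1
2 = 2·1 + 0
gcd = 1, so a unique solution mod 4297 exists.
Back-substitute for the Bézout coefficients:
1 = 35 − 17·2
1 = −17·107 + 52·35
1 = 52·142 − 69·107
1 = −69·1385 + 673·142
1 = 673·4297 − 2088·1385
So 1385·(-2088) ≡ 1 (mod 4297), giving 1385⁻¹ ≡ 2209.
x ≡ 1385⁻¹·3989 ≡ 2209·3989 ≡ 2851 (mod 4297).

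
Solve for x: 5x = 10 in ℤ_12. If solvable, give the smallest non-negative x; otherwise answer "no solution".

2

First find gcd(5, 12):
12 = 2·5 + 2
5 = 2·2 + 1
2 = 2·1 + 0
gcd = 1, so a unique solution mod 12 exists.
Back-substitute for the Bézout coefficients:
1 = 5 − 2·2
1 = −2·12 + 5·5
So 5·(5) ≡ 1 (mod 12), giving 5⁻¹ ≡ 5.
x ≡ 5⁻¹·10 ≡ 5·10 ≡ 2 (mod 12).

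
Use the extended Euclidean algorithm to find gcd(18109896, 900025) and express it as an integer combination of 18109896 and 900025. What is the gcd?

7

Apply Euclid's algorithm to 18109896 and 900025:
18109896 = 20*900025 + 109396
900025 = 8*109396 + 24857
109396 = 4*24857 + 9968
24857 = 2*9968 + 4921
9968 = 2*4921 + 126
4921 = 39*126 + 7
126 = 18*7 + 0
gcd(18109896, 900025) = 7.
Express as a combination:
7 = 4921 − 39·126
7 = −39·9968 + 79·4921
7 = 79·24857 − 197·9968
7 = −197·109396 + 867·24857
7 = 867·900025 − 7133·109396
7 = −7133·18109896 + 143527·900025
So 7 = (-7133)·18109896 + (143527)·900025.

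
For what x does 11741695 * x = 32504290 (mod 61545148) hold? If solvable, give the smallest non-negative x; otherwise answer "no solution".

First find gcd(11741695, 61545148):
61545148 = 5·11741695 + 2836673
11741695 = 4·2836673 + 395003
2836673 = 7·395003 + 71652
395003 = 5·71652 + 36743
71652 = 1·36743 + 34909
36743 = 1·34909 + 1834
34909 = 19·1834 + 63
1834 = 29·63 + 7
63 = 9·7 + 0
gcd = 7 and 7 | 32504290, so solutions exist. Divide through by 7: 1677385x ≡ 4643470 (mod 8792164).
Now find 1677385⁻¹ mod 8792164:
8792164 = 5·1677385 + 405239
1677385 = 4·405239 + 56429
405239 = 7·56429 + 10236
56429 = 5·10236 + 5249
10236 = 1·5249 + 4987
5249 = 1·4987 + 262
4987 = 19·262 + 9
262 = 29·9 + 1
9 = 9·1 + 0
Back-substitute:
1 = 262 − 29·9
1 = −29·4987 + 552·262
1 = 552·5249 − 581·4987
1 = −581·10236 + 1133·5249
1 = 1133·56429 − 6246·10236
1 = −6246·405239 + 44855·56429
1 = 44855·1677385 − 185666·405239
1 = −185666·8792164 + 973185·1677385
So 1677385⁻¹ ≡ 973185 (mod 8792164).
Then x ≡ 973185·4643470 ≡ 2860050 (mod 8792164); the smallest non-negative solution is x = 2860050.

2860050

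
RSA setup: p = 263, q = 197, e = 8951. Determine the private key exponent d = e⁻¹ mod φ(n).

1767

φ(n) = (p−1)(q−1) = 262·196 = 51352.
Need d with 8951·d ≡ 1 (mod 51352). Apply the extended Euclidean algorithm:
51352 = 5*8951 + 6597
8951 = 1*6597 + 2354
6597 = 2*2354 + 1889
2354 = 1*1889 + 465
1889 = 4*465 + 29
465 = 16*29 + 1
29 = 29*1 + 0
Back-substitute:
1 = 465 − 16·29
1 = −16·1889 + 65·465
1 = 65·2354 − 81·1889
1 = −81·6597 + 227·2354
1 = 227·8951 − 308·6597
1 = −308·51352 + 1767·8951
So 8951·1767 ≡ 1 (mod 51352), hence d = 1767.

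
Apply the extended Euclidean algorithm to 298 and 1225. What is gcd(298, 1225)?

Repeated division:
1225 = 4·298 + 33
298 = 9·33 + 1
33 = 33·1 + 0
gcd(298, 1225) = 1.
Working backward:
1 = 298 − 9·33
1 = −9·1225 + 37·298
So 1 = (-9)·1225 + (37)·298.

1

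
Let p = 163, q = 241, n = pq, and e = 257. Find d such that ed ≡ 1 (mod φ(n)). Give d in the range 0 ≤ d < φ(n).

13313

φ(n) = (p−1)(q−1) = 162·240 = 38880.
Need d with 257·d ≡ 1 (mod 38880). Apply the extended Euclidean algorithm:
38880 = 151×257 + 73
257 = 3×73 + 38
73 = 1×38 + 35
38 = 1×35 + 3
35 = 11×3 + 2
3 = 1×2 + 1
2 = 2×1 + 0
Back-substitute:
1 = 3 − 2
1 = −35 + 12·3
1 = 12·38 − 13·35
1 = −13·73 + 25·38
1 = 25·257 − 88·73
1 = −88·38880 + 13313·257
So 257·13313 ≡ 1 (mod 38880), hence d = 13313.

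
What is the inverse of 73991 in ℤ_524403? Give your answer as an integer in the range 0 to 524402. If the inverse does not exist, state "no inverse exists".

Extended Euclidean algorithm:
524403 = 7×73991 + 6466
73991 = 11×6466 + 2865
6466 = 2×2865 + 736
2865 = 3×736 + 657
736 = 1×657 + 79
657 = 8×79 + 25
79 = 3×25 + 4
25 = 6×4 + 1
4 = 4×1 + 0
gcd = 1, so the inverse exists. Back-substitute:
1 = 25 − 6·4
1 = −6·79 + 19·25
1 = 19·657 − 158·79
1 = −158·736 + 177·657
1 = 177·2865 − 689·736
1 = −689·6466 + 1555·2865
1 = 1555·73991 − 17794·6466
1 = −17794·524403 + 126113·73991
So 73991·126113 ≡ 1 (mod 524403).

126113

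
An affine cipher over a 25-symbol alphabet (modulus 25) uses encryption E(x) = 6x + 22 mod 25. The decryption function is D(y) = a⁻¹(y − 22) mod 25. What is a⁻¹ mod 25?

21

gcd(25, 6) by repeated division:
25 = 4×6 + 1
6 = 6×1 + 0
The gcd is 1. Working backward:
1 = 25 − 4·6
So 6·(-4) ≡ 1 (mod 25), and -4 ≡ 21 (mod 25).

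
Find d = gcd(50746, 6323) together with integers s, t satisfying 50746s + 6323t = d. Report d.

Apply Euclid's algorithm to 50746 and 6323:
50746 = 8*6323 + 162
6323 = 39*162 + 5
162 = 32*5 + 2
5 = 2*2 + 1
2 = 2*1 + 0
gcd(50746, 6323) = 1.
Express as a combination:
1 = 5 − 2·2
1 = −2·162 + 65·5
1 = 65·6323 − 2537·162
1 = −2537·50746 + 20361·6323
So 1 = (-2537)·50746 + (20361)·6323.

1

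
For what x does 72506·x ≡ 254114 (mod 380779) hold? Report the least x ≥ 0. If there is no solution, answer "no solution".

32627

First find gcd(72506, 380779):
380779 = 5×72506 + 18249
72506 = 3×18249 + 17759
18249 = 1×17759 + 490
17759 = 36×490 + 119
490 = 4×119 + 14
119 = 8×14 + 7
14 = 2×7 + 0
gcd = 7 and 7 | 254114, so solutions exist. Divide through by 7: 10358x ≡ 36302 (mod 54397).
Now find 10358⁻¹ mod 54397:
54397 = 5×10358 + 2607
10358 = 3×2607 + 2537
2607 = 1×2537 + 70
2537 = 36×70 + 17
70 = 4×17 + 2
17 = 8×2 + 1
2 = 2×1 + 0
Back-substitute:
1 = 17 − 8·2
1 = −8·70 + 33·17
1 = 33·2537 − 1196·70
1 = −1196·2607 + 1229·2537
1 = 1229·10358 − 4883·2607
1 = −4883·54397 + 25644·10358
So 10358⁻¹ ≡ 25644 (mod 54397).
Then x ≡ 25644·36302 ≡ 32627 (mod 54397); the smallest non-negative solution is x = 32627.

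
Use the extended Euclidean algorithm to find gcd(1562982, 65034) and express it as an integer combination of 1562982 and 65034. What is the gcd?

6

Apply Euclid's algorithm to 1562982 and 65034:
1562982 = 24*65034 + 2166
65034 = 30*2166 + 54
2166 = 40*54 + 6
54 = 9*6 + 0
gcd(1562982, 65034) = 6.
Express as a combination:
6 = 2166 − 40·54
6 = −40·65034 + 1201·2166
6 = 1201·1562982 − 28864·65034
So 6 = (1201)·1562982 + (-28864)·65034.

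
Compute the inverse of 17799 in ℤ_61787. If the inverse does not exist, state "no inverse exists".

35047

Apply the Euclidean algorithm to 61787 and 17799:
61787 = 3·17799 + 8390
17799 = 2·8390 + 1019
8390 = 8·1019 + 238
1019 = 4·238 + 67
238 = 3·67 + 37
67 = 1·37 + 30
37 = 1·30 + 7
30 = 4·7 + 2
7 = 3·2 + 1
2 = 2·1 + 0
The gcd is 1. Working backward:
1 = 7 − 3·2
1 = −3·30 + 13·7
1 = 13·37 − 16·30
1 = −16·67 + 29·37
1 = 29·238 − 103·67
1 = −103·1019 + 441·238
1 = 441·8390 − 3631·1019
1 = −3631·17799 + 7703·8390
1 = 7703·61787 − 26740·17799
Hence 17799⁻¹ ≡ -26740 ≡ 35047 (mod 61787).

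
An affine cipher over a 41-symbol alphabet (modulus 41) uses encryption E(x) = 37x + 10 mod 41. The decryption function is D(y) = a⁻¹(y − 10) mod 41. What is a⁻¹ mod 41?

Apply the Euclidean algorithm to 41 and 37:
41 = 1×37 + 4
37 = 9×4 + 1
4 = 4×1 + 0
Since gcd(37, 41) = 1, back-substitute to write 1 as a combination:
1 = 37 − 9·4
1 = −9·41 + 10·37
So 37·10 ≡ 1 (mod 41).

10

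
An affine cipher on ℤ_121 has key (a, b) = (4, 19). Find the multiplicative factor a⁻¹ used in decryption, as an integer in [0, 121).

91

Apply the Euclidean algorithm to 121 and 4:
121 = 30*4 + 1
4 = 4*1 + 0
Since gcd(4, 121) = 1, back-substitute to write 1 as a combination:
1 = 121 − 30·4
Hence 4⁻¹ ≡ -30 ≡ 91 (mod 121).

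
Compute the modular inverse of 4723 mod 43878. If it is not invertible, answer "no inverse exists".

gcd(43878, 4723) by repeated division:
43878 = 9·4723 + 1371
4723 = 3·1371 + 610
1371 = 2·610 + 151
610 = 4·151 + 6
151 = 25·6 + 1
6 = 6·1 + 0
The gcd is 1. Working backward:
1 = 151 − 25·6
1 = −25·610 + 101·151
1 = 101·1371 − 227·610
1 = −227·4723 + 782·1371
1 = 782·43878 − 7265·4723
Hence 4723⁻¹ ≡ -7265 ≡ 36613 (mod 43878).

36613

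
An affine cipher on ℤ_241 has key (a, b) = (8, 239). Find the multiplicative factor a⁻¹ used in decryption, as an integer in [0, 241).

211

gcd(241, 8) by repeated division:
241 = 30·8 + 1
8 = 8·1 + 0
Since gcd(8, 241) = 1, back-substitute to write 1 as a combination:
1 = 241 − 30·8
So 8·(-30) ≡ 1 (mod 241), and -30 ≡ 211 (mod 241).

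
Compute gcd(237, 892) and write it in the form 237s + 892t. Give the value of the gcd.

1

Euclidean algorithm:
892 = 3×237 + 181
237 = 1×181 + 56
181 = 3×56 + 13
56 = 4×13 + 4
13 = 3×4 + 1
4 = 4×1 + 0
gcd(237, 892) = 1.
Express as a combination:
1 = 13 − 3·4
1 = −3·56 + 13·13
1 = 13·181 − 42·56
1 = −42·237 + 55·181
1 = 55·892 − 207·237
So 1 = (55)·892 + (-207)·237.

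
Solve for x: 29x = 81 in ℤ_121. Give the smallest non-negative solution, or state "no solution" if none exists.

First find gcd(29, 121):
121 = 4*29 + 5
29 = 5*5 + 4
5 = 1*4 + 1
4 = 4*1 + 0
gcd = 1, so a unique solution mod 121 exists.
Back-substitute for the Bézout coefficients:
1 = 5 − 4
1 = −29 + 6·5
1 = 6·121 − 25·29
So 29·(-25) ≡ 1 (mod 121), giving 29⁻¹ ≡ 96.
x ≡ 29⁻¹·81 ≡ 96·81 ≡ 32 (mod 121).

32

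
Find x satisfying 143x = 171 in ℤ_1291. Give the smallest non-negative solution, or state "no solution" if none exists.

First find gcd(143, 1291):
1291 = 9×143 + 4
143 = 35×4 + 3
4 = 1×3 + 1
3 = 3×1 + 0
gcd = 1, so a unique solution mod 1291 exists.
Back-substitute for the Bézout coefficients:
1 = 4 − 3
1 = −143 + 36·4
1 = 36·1291 − 325·143
So 143·(-325) ≡ 1 (mod 1291), giving 143⁻¹ ≡ 966.
x ≡ 143⁻¹·171 ≡ 966·171 ≡ 1229 (mod 1291).

1229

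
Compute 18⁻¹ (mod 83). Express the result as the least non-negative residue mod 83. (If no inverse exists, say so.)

gcd(83, 18) by repeated division:
83 = 4·18 + 11
18 = 1·11 + 7
11 = 1·7 + 4
7 = 1·4 + 3
4 = 1·3 + 1
3 = 3·1 + 0
The gcd is 1. Working backward:
1 = 4 − 3
1 = −7 + 2·4
1 = 2·11 − 3·7
1 = −3·18 + 5·11
1 = 5·83 − 23·18
Thus 18·(-23) ≡ 1 (mod 83); reducing, -23 mod 83 = 60.

60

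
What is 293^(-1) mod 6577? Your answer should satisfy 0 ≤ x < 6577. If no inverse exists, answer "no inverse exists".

Apply the Euclidean algorithm to 6577 and 293:
6577 = 22·293 + 131
293 = 2·131 + 31
131 = 4·31 + 7
31 = 4·7 + 3
7 = 2·3 + 1
3 = 3·1 + 0
Since gcd(293, 6577) = 1, back-substitute to write 1 as a combination:
1 = 7 − 2·3
1 = −2·31 + 9·7
1 = 9·131 − 38·31
1 = −38·293 + 85·131
1 = 85·6577 − 1908·293
Thus 293·(-1908) ≡ 1 (mod 6577); reducing, -1908 mod 6577 = 4669.

4669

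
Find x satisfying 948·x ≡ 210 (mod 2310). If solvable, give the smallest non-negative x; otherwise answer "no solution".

105

First find gcd(948, 2310):
2310 = 2*948 + 414
948 = 2*414 + 120
414 = 3*120 + 54
120 = 2*54 + 12
54 = 4*12 + 6
12 = 2*6 + 0
gcd = 6 and 6 | 210, so solutions exist. Divide through by 6: 158x ≡ 35 (mod 385).
Now find 158⁻¹ mod 385:
385 = 2×158 + 69
158 = 2×69 + 20
69 = 3×20 + 9
20 = 2×9 + 2
9 = 4×2 + 1
2 = 2×1 + 0
Back-substitute:
1 = 9 − 4·2
1 = −4·20 + 9·9
1 = 9·69 − 31·20
1 = −31·158 + 71·69
1 = 71·385 − 173·158
So 158·(-173) ≡ 1 (mod 385), i.e. 158⁻¹ ≡ 212.
Then x ≡ 212·35 ≡ 105 (mod 385); the smallest non-negative solution is x = 105.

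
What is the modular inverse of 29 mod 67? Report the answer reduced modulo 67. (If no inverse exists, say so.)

Run Euclid on (67, 29):
67 = 2·29 + 9
29 = 3·9 + 2
9 = 4·2 + 1
2 = 2·1 + 0
gcd = 1, so the inverse exists. Back-substitute:
1 = 9 − 4·2
1 = −4·29 + 13·9
1 = 13·67 − 30·29
Thus 29·(-30) ≡ 1 (mod 67); reducing, -30 mod 67 = 37.

37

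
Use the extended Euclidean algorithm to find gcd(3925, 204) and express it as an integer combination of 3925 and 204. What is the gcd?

1

Apply Euclid's algorithm to 3925 and 204:
3925 = 19×204 + 49
204 = 4×49 + 8
49 = 6×8 + 1
8 = 8×1 + 0
gcd(3925, 204) = 1.
Working backward:
1 = 49 − 6·8
1 = −6·204 + 25·49
1 = 25·3925 − 481·204
So 1 = (25)·3925 + (-481)·204.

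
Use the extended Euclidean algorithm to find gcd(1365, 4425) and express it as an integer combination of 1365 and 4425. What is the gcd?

15

Repeated division:
4425 = 3*1365 + 330
1365 = 4*330 + 45
330 = 7*45 + 15
45 = 3*15 + 0
gcd(1365, 4425) = 15.
Express as a combination:
15 = 330 − 7·45
15 = −7·1365 + 29·330
15 = 29·4425 − 94·1365
So 15 = (29)·4425 + (-94)·1365.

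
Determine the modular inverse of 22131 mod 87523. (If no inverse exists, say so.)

48177

Extended Euclidean algorithm:
87523 = 3·22131 + 21130
22131 = 1·21130 + 1001
21130 = 21·1001 + 109
1001 = 9·109 + 20
109 = 5·20 + 9
20 = 2·9 + 2
9 = 4·2 + 1
2 = 2·1 + 0
gcd = 1, so the inverse exists. Back-substitute:
1 = 9 − 4·2
1 = −4·20 + 9·9
1 = 9·109 − 49·20
1 = −49·1001 + 450·109
1 = 450·21130 − 9499·1001
1 = −9499·22131 + 9949·21130
1 = 9949·87523 − 39346·22131
Thus 22131·(-39346) ≡ 1 (mod 87523); reducing, -39346 mod 87523 = 48177.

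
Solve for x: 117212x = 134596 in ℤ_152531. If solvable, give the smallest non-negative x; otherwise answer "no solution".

70330

First find gcd(117212, 152531):
152531 = 1·117212 + 35319
117212 = 3·35319 + 11255
35319 = 3·11255 + 1554
11255 = 7·1554 + 377
1554 = 4·377 + 46
377 = 8·46 + 9
46 = 5·9 + 1
9 = 9·1 + 0
gcd = 1, so a unique solution mod 152531 exists.
Back-substitute for the Bézout coefficients:
1 = 46 − 5·9
1 = −5·377 + 41·46
1 = 41·1554 − 169·377
1 = −169·11255 + 1224·1554
1 = 1224·35319 − 3841·11255
1 = −3841·117212 + 12747·35319
1 = 12747·152531 − 16588·117212
So 117212·(-16588) ≡ 1 (mod 152531), giving 117212⁻¹ ≡ 135943.
x ≡ 117212⁻¹·134596 ≡ 135943·134596 ≡ 70330 (mod 152531).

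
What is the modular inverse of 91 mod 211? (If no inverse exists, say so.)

gcd(211, 91) by repeated division:
211 = 2×91 + 29
91 = 3×29 + 4
29 = 7×4 + 1
4 = 4×1 + 0
The gcd is 1. Working backward:
1 = 29 − 7·4
1 = −7·91 + 22·29
1 = 22·211 − 51·91
Hence 91⁻¹ ≡ -51 ≡ 160 (mod 211).

160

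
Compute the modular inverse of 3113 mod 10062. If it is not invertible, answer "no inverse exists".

6875

gcd(10062, 3113) by repeated division:
10062 = 3*3113 + 723
3113 = 4*723 + 221
723 = 3*221 + 60
221 = 3*60 + 41
60 = 1*41 + 19
41 = 2*19 + 3
19 = 6*3 + 1
3 = 3*1 + 0
The gcd is 1. Working backward:
1 = 19 − 6·3
1 = −6·41 + 13·19
1 = 13·60 − 19·41
1 = −19·221 + 70·60
1 = 70·723 − 229·221
1 = −229·3113 + 986·723
1 = 986·10062 − 3187·3113
So 3113·(-3187) ≡ 1 (mod 10062), and -3187 ≡ 6875 (mod 10062).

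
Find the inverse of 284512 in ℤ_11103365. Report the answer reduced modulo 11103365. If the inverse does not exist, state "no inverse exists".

5622983

gcd(11103365, 284512) by repeated division:
11103365 = 39×284512 + 7397
284512 = 38×7397 + 3426
7397 = 2×3426 + 545
3426 = 6×545 + 156
545 = 3×156 + 77
156 = 2×77 + 2
77 = 38×2 + 1
2 = 2×1 + 0
Since gcd(284512, 11103365) = 1, back-substitute to write 1 as a combination:
1 = 77 − 38·2
1 = −38·156 + 77·77
1 = 77·545 − 269·156
1 = −269·3426 + 1691·545
1 = 1691·7397 − 3651·3426
1 = −3651·284512 + 140429·7397
1 = 140429·11103365 − 5480382·284512
Hence 284512⁻¹ ≡ -5480382 ≡ 5622983 (mod 11103365).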